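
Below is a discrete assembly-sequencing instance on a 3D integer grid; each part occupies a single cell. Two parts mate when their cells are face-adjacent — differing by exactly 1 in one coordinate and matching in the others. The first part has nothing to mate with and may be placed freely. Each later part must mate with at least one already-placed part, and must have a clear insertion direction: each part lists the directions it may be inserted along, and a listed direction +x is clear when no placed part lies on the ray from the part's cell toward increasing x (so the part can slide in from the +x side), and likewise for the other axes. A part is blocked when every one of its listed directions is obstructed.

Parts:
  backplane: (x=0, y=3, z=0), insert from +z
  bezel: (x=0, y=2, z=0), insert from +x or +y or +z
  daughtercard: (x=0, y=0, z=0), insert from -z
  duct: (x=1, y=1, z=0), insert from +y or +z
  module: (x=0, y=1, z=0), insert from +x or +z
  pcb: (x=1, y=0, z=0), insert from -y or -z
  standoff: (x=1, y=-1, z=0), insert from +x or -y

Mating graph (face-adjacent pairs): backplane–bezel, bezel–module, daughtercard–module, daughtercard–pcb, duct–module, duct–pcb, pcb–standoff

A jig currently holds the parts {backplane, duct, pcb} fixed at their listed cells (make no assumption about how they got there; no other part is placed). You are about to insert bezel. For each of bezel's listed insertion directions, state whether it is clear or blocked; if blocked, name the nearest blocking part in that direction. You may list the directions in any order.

+x: ray from bezel(0, 2, 0) has no placed part ⇒ clear
+y: nearest on ray is backplane@(0, 3, 0) ⇒ blocked
+z: ray from bezel(0, 2, 0) has no placed part ⇒ clear

+x: clear; +y: blocked by backplane; +z: clear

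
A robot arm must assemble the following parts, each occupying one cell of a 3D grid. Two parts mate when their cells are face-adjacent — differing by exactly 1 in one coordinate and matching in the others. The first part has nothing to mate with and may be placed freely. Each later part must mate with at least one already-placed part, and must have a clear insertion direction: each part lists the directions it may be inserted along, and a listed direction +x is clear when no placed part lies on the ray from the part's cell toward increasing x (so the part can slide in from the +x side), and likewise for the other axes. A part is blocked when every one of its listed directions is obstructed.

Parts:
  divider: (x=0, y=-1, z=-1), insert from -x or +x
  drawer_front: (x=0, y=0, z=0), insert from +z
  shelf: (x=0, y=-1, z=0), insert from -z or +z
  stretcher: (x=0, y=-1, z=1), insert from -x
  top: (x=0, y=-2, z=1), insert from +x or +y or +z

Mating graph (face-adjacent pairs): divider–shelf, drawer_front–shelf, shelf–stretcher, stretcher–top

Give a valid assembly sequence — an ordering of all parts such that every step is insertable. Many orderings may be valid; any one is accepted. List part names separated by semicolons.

stretcher; top; shelf; divider; drawer_front

1. stretcher@(0, -1, 1) [-x clear] — {stretcher}
2. top@(0, -2, 1) [+x clear] — {stretcher, top}
3. shelf@(0, -1, 0) [-z clear] — {shelf, stretcher, top}
4. divider@(0, -1, -1) [-x clear] — {divider, shelf, stretcher, top}
5. drawer_front@(0, 0, 0) [+z clear] — {divider, drawer_front, shelf, stretcher, top}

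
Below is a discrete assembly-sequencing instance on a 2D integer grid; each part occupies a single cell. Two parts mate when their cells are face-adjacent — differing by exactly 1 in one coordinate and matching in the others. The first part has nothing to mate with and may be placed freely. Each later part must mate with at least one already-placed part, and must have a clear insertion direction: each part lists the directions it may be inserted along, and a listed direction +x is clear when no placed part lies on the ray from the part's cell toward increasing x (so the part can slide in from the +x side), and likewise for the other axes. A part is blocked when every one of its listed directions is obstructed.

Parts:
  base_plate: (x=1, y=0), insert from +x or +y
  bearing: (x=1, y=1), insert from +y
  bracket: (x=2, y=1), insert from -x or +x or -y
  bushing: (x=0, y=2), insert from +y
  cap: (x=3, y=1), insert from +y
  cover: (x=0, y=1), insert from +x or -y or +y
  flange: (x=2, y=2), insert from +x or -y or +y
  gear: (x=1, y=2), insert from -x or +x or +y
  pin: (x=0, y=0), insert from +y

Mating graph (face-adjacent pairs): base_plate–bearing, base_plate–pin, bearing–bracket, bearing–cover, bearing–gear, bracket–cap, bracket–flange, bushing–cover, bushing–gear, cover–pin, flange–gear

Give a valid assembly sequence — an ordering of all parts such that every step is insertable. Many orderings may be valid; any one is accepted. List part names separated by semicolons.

base_plate; bearing; pin; gear; cover; bushing; bracket; cap; flange

1. base_plate@(1, 0) [+x clear] — {base_plate}
2. bearing@(1, 1) [+y clear] — {base_plate, bearing}
3. pin@(0, 0) [+y clear] — {base_plate, bearing, pin}
4. gear@(1, 2) [-x clear] — {base_plate, bearing, gear, pin}
5. cover@(0, 1) [+y clear] — {base_plate, bearing, cover, gear, pin}
6. bushing@(0, 2) [+y clear] — {base_plate, bearing, bushing, cover, gear, pin}
7. bracket@(2, 1) [+x clear] — {base_plate, bearing, bracket, bushing, cover, gear, pin}
8. cap@(3, 1) [+y clear] — {base_plate, bearing, bracket, bushing, cap, cover, gear, pin}
9. flange@(2, 2) [+x clear] — {base_plate, bearing, bracket, bushing, cap, cover, flange, gear, pin}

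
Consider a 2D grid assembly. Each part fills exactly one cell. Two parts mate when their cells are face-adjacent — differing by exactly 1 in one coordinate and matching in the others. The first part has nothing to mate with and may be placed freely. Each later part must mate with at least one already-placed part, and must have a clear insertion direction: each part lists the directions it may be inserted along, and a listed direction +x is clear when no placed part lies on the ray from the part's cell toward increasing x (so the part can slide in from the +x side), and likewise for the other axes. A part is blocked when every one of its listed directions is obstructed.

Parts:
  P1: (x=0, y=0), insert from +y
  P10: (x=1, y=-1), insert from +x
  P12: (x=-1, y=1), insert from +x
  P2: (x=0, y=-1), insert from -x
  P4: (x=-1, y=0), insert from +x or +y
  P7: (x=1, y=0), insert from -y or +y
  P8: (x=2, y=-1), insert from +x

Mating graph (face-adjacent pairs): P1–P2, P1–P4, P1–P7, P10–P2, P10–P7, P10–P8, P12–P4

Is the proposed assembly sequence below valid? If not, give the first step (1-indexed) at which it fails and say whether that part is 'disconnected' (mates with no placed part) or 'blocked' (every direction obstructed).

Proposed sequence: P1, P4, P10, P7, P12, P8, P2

1. P1@(0, 0) [+y clear] — {P1}
2. P4@(-1, 0) [+y clear] — {P1, P4}
3. P10@(1, -1) — no placed neighbour ⇒ disconnected

Invalid at step 3 (disconnected)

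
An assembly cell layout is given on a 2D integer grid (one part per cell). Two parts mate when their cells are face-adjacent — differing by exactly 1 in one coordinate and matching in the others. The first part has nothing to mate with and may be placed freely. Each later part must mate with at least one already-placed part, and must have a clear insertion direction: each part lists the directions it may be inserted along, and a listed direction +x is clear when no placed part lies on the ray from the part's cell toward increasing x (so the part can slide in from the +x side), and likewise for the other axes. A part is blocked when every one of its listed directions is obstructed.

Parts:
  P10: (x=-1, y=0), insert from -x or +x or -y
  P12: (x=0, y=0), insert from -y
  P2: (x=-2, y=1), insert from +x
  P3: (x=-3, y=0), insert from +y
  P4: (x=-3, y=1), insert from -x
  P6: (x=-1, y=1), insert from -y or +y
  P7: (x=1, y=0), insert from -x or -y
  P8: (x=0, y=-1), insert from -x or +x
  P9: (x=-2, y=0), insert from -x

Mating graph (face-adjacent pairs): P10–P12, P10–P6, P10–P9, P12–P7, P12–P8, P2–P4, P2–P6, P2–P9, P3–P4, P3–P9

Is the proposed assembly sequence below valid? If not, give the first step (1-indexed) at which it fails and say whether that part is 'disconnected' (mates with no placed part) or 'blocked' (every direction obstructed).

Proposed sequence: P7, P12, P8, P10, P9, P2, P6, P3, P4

1. P7@(1, 0) [-x clear] — {P7}
2. P12@(0, 0) [-y clear] — {P12, P7}
3. P8@(0, -1) [-x clear] — {P12, P7, P8}
4. P10@(-1, 0) [-x clear] — {P10, P12, P7, P8}
5. P9@(-2, 0) [-x clear] — {P10, P12, P7, P8, P9}
6. P2@(-2, 1) [+x clear] — {P10, P12, P2, P7, P8, P9}
7. P6@(-1, 1) [+y clear] — {P10, P12, P2, P6, P7, P8, P9}
8. P3@(-3, 0) [+y clear] — {P10, P12, P2, P3, P6, P7, P8, P9}
9. P4@(-3, 1) [-x clear] — {P10, P12, P2, P3, P4, P6, P7, P8, P9}

Valid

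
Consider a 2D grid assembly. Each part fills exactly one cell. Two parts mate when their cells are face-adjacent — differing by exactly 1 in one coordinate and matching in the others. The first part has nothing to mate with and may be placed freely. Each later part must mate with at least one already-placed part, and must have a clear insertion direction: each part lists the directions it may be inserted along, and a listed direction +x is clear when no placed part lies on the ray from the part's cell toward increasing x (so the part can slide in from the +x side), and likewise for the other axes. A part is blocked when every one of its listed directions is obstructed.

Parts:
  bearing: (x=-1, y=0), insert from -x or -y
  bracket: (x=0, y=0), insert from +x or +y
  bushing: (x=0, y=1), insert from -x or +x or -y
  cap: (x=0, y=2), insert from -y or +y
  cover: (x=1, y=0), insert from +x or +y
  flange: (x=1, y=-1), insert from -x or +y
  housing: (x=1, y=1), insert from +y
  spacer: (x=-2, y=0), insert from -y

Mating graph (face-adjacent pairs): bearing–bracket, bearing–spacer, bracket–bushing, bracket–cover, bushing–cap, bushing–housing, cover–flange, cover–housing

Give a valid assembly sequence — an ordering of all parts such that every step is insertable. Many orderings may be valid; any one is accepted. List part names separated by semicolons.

flange; cover; bracket; bearing; spacer; housing; bushing; cap

1. flange@(1, -1) [-x clear] — {flange}
2. cover@(1, 0) [+x clear] — {cover, flange}
3. bracket@(0, 0) [+y clear] — {bracket, cover, flange}
4. bearing@(-1, 0) [-x clear] — {bearing, bracket, cover, flange}
5. spacer@(-2, 0) [-y clear] — {bearing, bracket, cover, flange, spacer}
6. housing@(1, 1) [+y clear] — {bearing, bracket, cover, flange, housing, spacer}
7. bushing@(0, 1) [-x clear] — {bearing, bracket, bushing, cover, flange, housing, spacer}
8. cap@(0, 2) [+y clear] — {bearing, bracket, bushing, cap, cover, flange, housing, spacer}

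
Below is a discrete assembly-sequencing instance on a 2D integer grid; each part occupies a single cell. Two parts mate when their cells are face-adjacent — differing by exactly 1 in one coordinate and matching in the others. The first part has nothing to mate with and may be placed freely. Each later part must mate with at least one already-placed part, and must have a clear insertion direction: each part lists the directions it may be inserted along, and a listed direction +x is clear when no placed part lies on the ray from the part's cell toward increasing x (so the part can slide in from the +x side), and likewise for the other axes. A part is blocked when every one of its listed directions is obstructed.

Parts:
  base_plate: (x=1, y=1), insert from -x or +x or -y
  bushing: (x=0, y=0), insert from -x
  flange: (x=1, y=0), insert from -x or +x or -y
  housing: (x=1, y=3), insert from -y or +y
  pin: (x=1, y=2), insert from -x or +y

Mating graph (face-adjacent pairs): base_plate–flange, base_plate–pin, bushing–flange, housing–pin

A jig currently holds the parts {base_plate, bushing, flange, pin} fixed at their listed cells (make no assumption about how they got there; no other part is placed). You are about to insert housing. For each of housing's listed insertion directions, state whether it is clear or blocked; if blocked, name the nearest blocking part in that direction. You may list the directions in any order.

-y: nearest on ray is pin@(1, 2) ⇒ blocked
+y: ray from housing(1, 3) has no placed part ⇒ clear

+y: clear; -y: blocked by pin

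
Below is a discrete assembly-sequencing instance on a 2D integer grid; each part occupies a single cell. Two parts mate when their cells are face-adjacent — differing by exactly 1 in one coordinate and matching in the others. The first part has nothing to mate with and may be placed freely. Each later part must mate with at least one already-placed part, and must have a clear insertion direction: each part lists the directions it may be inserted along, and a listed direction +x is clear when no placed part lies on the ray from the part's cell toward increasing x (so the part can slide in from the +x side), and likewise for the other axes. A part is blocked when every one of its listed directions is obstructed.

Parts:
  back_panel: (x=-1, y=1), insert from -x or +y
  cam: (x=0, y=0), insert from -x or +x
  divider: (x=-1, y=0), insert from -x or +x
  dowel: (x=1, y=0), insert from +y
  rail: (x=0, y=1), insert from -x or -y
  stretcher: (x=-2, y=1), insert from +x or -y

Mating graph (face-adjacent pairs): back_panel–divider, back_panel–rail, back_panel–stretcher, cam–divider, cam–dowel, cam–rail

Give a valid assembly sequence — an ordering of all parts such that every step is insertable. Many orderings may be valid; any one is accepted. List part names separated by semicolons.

1. back_panel@(-1, 1) [-x clear] — {back_panel}
2. divider@(-1, 0) [-x clear] — {back_panel, divider}
3. rail@(0, 1) [-y clear] — {back_panel, divider, rail}
4. cam@(0, 0) [+x clear] — {back_panel, cam, divider, rail}
5. dowel@(1, 0) [+y clear] — {back_panel, cam, divider, dowel, rail}
6. stretcher@(-2, 1) [-y clear] — {back_panel, cam, divider, dowel, rail, stretcher}

back_panel; divider; rail; cam; dowel; stretcher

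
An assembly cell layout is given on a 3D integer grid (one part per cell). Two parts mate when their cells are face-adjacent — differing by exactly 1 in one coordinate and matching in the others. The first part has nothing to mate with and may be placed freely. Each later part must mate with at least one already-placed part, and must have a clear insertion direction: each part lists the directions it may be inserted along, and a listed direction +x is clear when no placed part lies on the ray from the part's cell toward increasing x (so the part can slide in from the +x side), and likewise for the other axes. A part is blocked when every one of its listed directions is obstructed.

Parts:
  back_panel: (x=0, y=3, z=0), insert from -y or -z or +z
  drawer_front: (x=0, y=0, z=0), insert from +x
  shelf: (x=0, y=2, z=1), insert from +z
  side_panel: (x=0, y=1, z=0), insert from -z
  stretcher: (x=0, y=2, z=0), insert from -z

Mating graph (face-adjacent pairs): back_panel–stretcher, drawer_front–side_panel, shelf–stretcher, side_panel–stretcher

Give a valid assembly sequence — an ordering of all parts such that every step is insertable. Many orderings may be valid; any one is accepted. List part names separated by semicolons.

1. stretcher@(0, 2, 0) [-z clear] — {stretcher}
2. back_panel@(0, 3, 0) [-z clear] — {back_panel, stretcher}
3. side_panel@(0, 1, 0) [-z clear] — {back_panel, side_panel, stretcher}
4. drawer_front@(0, 0, 0) [+x clear] — {back_panel, drawer_front, side_panel, stretcher}
5. shelf@(0, 2, 1) [+z clear] — {back_panel, drawer_front, shelf, side_panel, stretcher}

stretcher; back_panel; side_panel; drawer_front; shelf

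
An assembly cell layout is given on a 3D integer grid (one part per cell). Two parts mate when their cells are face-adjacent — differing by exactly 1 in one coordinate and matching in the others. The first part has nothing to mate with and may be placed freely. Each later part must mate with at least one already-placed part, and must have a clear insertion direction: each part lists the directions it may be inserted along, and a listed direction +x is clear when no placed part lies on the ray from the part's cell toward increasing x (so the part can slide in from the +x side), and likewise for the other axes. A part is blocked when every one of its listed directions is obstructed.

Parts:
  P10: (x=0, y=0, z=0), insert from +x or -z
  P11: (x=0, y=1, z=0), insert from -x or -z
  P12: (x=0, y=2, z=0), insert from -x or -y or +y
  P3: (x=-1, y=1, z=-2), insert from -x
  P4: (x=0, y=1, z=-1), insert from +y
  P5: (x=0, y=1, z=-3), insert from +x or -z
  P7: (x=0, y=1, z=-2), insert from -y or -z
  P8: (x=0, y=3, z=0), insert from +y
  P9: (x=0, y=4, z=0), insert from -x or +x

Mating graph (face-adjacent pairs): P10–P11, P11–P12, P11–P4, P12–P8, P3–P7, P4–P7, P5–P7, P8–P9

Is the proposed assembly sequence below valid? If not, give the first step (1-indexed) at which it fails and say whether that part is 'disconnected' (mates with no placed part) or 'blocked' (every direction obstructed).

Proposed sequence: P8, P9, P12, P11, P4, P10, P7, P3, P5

Valid

1. P8@(0, 3, 0) [+y clear] — {P8}
2. P9@(0, 4, 0) [-x clear] — {P8, P9}
3. P12@(0, 2, 0) [-x clear] — {P12, P8, P9}
4. P11@(0, 1, 0) [-x clear] — {P11, P12, P8, P9}
5. P4@(0, 1, -1) [+y clear] — {P11, P12, P4, P8, P9}
6. P10@(0, 0, 0) [+x clear] — {P10, P11, P12, P4, P8, P9}
7. P7@(0, 1, -2) [-y clear] — {P10, P11, P12, P4, P7, P8, P9}
8. P3@(-1, 1, -2) [-x clear] — {P10, P11, P12, P3, P4, P7, P8, P9}
9. P5@(0, 1, -3) [+x clear] — {P10, P11, P12, P3, P4, P5, P7, P8, P9}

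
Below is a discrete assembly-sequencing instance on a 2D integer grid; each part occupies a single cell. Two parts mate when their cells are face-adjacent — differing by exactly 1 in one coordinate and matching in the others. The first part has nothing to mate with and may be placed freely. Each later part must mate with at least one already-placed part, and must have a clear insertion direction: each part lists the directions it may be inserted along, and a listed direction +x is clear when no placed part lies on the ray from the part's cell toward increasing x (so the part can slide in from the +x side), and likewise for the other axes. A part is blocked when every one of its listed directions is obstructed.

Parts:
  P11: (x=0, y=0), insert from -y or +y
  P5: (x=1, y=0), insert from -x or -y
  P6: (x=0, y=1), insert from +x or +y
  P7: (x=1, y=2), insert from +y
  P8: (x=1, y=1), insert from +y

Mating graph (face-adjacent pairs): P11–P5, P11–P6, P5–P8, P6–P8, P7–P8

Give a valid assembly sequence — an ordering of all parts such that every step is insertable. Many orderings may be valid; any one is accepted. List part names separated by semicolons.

P6; P11; P5; P8; P7

1. P6@(0, 1) [+x clear] — {P6}
2. P11@(0, 0) [-y clear] — {P11, P6}
3. P5@(1, 0) [-y clear] — {P11, P5, P6}
4. P8@(1, 1) [+y clear] — {P11, P5, P6, P8}
5. P7@(1, 2) [+y clear] — {P11, P5, P6, P7, P8}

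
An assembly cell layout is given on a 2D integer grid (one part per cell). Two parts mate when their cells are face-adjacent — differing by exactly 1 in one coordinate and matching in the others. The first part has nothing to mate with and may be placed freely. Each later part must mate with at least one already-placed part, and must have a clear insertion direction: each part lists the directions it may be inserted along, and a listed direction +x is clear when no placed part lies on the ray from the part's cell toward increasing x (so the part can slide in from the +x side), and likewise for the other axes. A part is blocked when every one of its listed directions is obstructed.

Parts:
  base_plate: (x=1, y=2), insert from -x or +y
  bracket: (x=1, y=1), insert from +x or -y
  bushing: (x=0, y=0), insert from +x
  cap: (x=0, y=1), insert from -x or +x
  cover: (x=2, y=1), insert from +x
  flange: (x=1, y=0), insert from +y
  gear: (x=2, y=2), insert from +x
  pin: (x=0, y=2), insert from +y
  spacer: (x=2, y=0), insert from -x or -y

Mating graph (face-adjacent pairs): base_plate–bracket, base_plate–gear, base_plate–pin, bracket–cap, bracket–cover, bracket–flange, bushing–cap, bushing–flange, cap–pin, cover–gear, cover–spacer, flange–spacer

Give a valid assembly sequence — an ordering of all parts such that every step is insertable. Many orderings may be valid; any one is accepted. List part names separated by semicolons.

1. pin@(0, 2) [+y clear] — {pin}
2. cap@(0, 1) [-x clear] — {cap, pin}
3. bushing@(0, 0) [+x clear] — {bushing, cap, pin}
4. flange@(1, 0) [+y clear] — {bushing, cap, flange, pin}
5. spacer@(2, 0) [-y clear] — {bushing, cap, flange, pin, spacer}
6. base_plate@(1, 2) [+y clear] — {base_plate, bushing, cap, flange, pin, spacer}
7. gear@(2, 2) [+x clear] — {base_plate, bushing, cap, flange, gear, pin, spacer}
8. bracket@(1, 1) [+x clear] — {base_plate, bracket, bushing, cap, flange, gear, pin, spacer}
9. cover@(2, 1) [+x clear] — {base_plate, bracket, bushing, cap, cover, flange, gear, pin, spacer}

pin; cap; bushing; flange; spacer; base_plate; gear; bracket; cover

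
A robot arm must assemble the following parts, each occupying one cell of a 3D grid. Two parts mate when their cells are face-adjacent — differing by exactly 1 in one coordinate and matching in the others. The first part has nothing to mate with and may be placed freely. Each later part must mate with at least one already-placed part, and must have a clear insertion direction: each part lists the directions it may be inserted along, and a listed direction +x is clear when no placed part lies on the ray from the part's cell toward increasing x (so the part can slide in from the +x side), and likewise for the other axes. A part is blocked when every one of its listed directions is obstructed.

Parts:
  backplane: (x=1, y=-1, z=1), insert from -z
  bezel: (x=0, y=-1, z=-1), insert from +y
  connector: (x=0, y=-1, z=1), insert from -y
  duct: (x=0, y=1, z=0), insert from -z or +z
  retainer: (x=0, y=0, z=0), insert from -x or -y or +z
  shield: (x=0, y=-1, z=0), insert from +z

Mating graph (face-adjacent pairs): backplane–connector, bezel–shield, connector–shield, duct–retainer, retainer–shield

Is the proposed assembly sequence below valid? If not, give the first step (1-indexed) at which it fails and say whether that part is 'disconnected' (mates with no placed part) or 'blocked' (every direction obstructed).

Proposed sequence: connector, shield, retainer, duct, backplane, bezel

Invalid at step 2 (blocked)

1. connector@(0, -1, 1) [-y clear] — {connector}
2. shield@(0, -1, 0) — +z all obstructed ⇒ blocked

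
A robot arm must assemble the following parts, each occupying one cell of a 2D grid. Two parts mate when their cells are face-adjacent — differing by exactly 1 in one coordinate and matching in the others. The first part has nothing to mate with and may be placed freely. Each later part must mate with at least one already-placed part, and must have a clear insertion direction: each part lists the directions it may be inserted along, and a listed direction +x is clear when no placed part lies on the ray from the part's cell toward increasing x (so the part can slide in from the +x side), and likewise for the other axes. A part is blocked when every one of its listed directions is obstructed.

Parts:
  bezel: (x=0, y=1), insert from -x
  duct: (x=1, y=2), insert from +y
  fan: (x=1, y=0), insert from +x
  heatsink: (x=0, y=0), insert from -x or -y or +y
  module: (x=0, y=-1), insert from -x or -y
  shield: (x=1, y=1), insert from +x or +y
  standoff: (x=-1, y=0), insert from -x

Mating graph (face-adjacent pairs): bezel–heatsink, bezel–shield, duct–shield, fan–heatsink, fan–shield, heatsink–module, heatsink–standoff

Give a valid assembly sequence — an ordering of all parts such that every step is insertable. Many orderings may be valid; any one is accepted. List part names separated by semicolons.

1. duct@(1, 2) [+y clear] — {duct}
2. shield@(1, 1) [+x clear] — {duct, shield}
3. bezel@(0, 1) [-x clear] — {bezel, duct, shield}
4. fan@(1, 0) [+x clear] — {bezel, duct, fan, shield}
5. heatsink@(0, 0) [-x clear] — {bezel, duct, fan, heatsink, shield}
6. module@(0, -1) [-x clear] — {bezel, duct, fan, heatsink, module, shield}
7. standoff@(-1, 0) [-x clear] — {bezel, duct, fan, heatsink, module, shield, standoff}

duct; shield; bezel; fan; heatsink; module; standoff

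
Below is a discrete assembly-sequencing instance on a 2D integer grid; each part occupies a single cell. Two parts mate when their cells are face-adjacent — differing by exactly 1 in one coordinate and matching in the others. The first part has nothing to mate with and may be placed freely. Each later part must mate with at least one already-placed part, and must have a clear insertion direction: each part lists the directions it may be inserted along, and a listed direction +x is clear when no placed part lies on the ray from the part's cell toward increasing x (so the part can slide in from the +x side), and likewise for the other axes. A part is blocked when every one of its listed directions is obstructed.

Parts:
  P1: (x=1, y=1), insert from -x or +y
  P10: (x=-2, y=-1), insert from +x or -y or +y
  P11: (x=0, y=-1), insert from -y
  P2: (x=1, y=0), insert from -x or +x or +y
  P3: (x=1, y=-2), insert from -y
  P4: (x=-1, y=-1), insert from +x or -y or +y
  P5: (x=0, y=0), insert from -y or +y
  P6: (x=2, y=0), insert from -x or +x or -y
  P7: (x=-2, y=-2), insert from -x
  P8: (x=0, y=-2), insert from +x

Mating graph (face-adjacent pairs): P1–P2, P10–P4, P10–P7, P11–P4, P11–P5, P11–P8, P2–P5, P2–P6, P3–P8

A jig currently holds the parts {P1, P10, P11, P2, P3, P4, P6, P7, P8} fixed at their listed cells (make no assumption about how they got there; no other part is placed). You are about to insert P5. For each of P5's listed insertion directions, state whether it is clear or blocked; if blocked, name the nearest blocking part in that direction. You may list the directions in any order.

-y: nearest on ray is P11@(0, -1) ⇒ blocked
+y: ray from P5(0, 0) has no placed part ⇒ clear

+y: clear; -y: blocked by P11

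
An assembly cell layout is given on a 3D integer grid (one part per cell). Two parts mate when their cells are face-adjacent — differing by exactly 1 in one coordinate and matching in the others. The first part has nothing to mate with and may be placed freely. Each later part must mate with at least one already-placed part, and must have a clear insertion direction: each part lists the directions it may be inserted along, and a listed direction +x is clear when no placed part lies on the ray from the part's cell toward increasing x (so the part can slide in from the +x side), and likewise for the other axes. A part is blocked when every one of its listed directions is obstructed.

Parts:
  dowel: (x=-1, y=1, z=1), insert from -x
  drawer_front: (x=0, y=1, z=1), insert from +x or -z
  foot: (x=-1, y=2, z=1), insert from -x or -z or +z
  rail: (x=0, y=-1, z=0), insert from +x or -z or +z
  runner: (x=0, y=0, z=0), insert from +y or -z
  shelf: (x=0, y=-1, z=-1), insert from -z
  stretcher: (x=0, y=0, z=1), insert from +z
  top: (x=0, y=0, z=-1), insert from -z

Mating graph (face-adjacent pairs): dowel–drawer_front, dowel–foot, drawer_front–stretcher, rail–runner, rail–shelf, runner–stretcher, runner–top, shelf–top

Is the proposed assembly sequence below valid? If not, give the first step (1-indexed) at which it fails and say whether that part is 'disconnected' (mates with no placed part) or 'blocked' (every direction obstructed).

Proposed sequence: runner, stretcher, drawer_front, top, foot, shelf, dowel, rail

1. runner@(0, 0, 0) [+y clear] — {runner}
2. stretcher@(0, 0, 1) [+z clear] — {runner, stretcher}
3. drawer_front@(0, 1, 1) [+x clear] — {drawer_front, runner, stretcher}
4. top@(0, 0, -1) [-z clear] — {drawer_front, runner, stretcher, top}
5. foot@(-1, 2, 1) — no placed neighbour ⇒ disconnected

Invalid at step 5 (disconnected)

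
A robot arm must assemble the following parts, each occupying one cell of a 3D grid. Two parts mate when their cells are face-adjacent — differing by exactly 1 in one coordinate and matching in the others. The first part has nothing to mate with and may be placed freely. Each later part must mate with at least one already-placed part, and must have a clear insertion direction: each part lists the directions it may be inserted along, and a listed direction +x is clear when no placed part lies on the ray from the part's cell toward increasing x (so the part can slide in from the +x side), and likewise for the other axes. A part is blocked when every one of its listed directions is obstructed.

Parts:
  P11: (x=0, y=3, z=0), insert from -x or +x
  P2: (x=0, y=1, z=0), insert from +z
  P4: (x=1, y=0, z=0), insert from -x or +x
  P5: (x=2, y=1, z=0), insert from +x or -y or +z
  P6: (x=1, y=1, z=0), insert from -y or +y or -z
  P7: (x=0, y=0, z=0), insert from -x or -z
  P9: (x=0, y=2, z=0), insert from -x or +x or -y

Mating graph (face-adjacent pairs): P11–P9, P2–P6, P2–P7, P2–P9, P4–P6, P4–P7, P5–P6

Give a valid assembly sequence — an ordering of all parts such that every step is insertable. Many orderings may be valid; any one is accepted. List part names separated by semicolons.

1. P11@(0, 3, 0) [-x clear] — {P11}
2. P9@(0, 2, 0) [-x clear] — {P11, P9}
3. P2@(0, 1, 0) [+z clear] — {P11, P2, P9}
4. P6@(1, 1, 0) [-y clear] — {P11, P2, P6, P9}
5. P5@(2, 1, 0) [+x clear] — {P11, P2, P5, P6, P9}
6. P7@(0, 0, 0) [-x clear] — {P11, P2, P5, P6, P7, P9}
7. P4@(1, 0, 0) [+x clear] — {P11, P2, P4, P5, P6, P7, P9}

P11; P9; P2; P6; P5; P7; P4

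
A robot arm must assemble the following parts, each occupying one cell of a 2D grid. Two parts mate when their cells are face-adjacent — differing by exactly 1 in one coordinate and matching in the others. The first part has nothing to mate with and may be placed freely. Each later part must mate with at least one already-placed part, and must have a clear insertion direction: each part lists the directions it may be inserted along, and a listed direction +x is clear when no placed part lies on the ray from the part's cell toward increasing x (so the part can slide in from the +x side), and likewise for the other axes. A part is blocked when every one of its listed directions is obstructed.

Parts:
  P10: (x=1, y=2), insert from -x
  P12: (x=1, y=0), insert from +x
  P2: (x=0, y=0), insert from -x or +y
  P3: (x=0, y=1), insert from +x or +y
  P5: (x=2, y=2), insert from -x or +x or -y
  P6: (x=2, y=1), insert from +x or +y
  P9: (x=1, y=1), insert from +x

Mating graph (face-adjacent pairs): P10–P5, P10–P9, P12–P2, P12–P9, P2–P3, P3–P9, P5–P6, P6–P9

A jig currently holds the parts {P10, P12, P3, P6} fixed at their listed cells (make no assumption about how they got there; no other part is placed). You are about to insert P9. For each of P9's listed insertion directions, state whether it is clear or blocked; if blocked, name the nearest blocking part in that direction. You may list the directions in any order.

+x: blocked by P6

+x: nearest on ray is P6@(2, 1) ⇒ blocked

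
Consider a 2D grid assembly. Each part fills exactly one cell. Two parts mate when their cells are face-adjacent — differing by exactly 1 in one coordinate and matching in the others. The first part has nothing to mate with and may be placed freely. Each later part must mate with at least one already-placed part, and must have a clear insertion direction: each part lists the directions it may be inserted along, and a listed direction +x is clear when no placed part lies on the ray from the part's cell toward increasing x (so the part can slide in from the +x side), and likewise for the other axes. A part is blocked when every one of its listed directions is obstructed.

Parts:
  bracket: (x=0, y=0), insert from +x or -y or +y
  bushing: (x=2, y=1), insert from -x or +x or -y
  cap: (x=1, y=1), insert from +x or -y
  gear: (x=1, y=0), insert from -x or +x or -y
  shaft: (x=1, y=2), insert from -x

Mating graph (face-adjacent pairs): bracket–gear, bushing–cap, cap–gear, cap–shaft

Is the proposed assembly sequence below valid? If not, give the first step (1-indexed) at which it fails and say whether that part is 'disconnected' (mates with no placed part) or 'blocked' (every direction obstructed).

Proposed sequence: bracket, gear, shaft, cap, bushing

Invalid at step 3 (disconnected)

1. bracket@(0, 0) [+x clear] — {bracket}
2. gear@(1, 0) [+x clear] — {bracket, gear}
3. shaft@(1, 2) — no placed neighbour ⇒ disconnected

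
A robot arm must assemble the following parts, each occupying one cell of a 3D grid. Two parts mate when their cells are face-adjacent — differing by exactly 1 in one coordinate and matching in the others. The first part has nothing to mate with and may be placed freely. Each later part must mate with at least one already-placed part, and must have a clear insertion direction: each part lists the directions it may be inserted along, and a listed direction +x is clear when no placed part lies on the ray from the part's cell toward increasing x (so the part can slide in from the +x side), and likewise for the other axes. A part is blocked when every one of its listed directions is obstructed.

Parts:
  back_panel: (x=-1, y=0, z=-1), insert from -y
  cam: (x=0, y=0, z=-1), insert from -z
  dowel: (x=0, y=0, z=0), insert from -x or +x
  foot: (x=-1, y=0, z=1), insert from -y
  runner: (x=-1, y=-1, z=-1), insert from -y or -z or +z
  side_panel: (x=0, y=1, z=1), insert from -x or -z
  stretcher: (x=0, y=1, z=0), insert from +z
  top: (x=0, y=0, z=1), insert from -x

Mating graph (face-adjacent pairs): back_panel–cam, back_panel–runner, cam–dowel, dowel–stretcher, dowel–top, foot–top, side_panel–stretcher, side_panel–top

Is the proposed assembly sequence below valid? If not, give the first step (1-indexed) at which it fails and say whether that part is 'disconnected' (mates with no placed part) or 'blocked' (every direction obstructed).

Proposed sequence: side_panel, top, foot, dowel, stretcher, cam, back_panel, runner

1. side_panel@(0, 1, 1) [-x clear] — {side_panel}
2. top@(0, 0, 1) [-x clear] — {side_panel, top}
3. foot@(-1, 0, 1) [-y clear] — {foot, side_panel, top}
4. dowel@(0, 0, 0) [-x clear] — {dowel, foot, side_panel, top}
5. stretcher@(0, 1, 0) — +z all obstructed ⇒ blocked

Invalid at step 5 (blocked)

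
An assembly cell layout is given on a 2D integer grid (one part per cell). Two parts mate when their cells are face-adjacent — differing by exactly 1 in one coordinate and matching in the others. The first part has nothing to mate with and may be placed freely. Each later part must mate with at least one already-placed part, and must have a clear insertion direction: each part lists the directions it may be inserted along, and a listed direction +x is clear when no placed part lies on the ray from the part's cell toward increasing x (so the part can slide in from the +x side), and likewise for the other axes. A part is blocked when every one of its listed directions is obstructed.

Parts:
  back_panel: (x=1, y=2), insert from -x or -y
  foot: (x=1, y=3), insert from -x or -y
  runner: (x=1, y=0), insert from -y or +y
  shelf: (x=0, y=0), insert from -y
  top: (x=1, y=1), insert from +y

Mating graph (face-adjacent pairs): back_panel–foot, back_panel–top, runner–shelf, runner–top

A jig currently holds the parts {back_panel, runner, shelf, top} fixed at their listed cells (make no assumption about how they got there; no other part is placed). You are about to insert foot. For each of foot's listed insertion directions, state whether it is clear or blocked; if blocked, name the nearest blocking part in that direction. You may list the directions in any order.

-x: ray from foot(1, 3) has no placed part ⇒ clear
-y: nearest on ray is back_panel@(1, 2) ⇒ blocked

-x: clear; -y: blocked by back_panel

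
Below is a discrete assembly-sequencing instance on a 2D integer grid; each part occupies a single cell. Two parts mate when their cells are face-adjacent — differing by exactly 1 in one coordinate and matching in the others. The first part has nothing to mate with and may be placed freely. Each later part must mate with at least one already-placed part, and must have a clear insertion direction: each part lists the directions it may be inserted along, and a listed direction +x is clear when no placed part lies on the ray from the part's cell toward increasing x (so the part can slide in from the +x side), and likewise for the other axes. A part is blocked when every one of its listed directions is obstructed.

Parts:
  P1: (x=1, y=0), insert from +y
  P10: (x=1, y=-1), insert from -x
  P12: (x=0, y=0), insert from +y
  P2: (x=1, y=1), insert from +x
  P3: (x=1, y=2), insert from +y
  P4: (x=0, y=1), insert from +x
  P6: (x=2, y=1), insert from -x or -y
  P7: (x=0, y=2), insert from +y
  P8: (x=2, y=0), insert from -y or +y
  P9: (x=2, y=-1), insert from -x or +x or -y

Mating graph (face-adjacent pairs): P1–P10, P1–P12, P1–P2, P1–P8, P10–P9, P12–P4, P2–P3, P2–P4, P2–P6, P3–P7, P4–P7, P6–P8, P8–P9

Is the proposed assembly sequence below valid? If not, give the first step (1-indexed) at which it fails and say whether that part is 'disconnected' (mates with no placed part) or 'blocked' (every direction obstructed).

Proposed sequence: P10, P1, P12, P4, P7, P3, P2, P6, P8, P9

1. P10@(1, -1) [-x clear] — {P10}
2. P1@(1, 0) [+y clear] — {P1, P10}
3. P12@(0, 0) [+y clear] — {P1, P10, P12}
4. P4@(0, 1) [+x clear] — {P1, P10, P12, P4}
5. P7@(0, 2) [+y clear] — {P1, P10, P12, P4, P7}
6. P3@(1, 2) [+y clear] — {P1, P10, P12, P3, P4, P7}
7. P2@(1, 1) [+x clear] — {P1, P10, P12, P2, P3, P4, P7}
8. P6@(2, 1) [-y clear] — {P1, P10, P12, P2, P3, P4, P6, P7}
9. P8@(2, 0) [-y clear] — {P1, P10, P12, P2, P3, P4, P6, P7, P8}
10. P9@(2, -1) [+x clear] — {P1, P10, P12, P2, P3, P4, P6, P7, P8, P9}

Valid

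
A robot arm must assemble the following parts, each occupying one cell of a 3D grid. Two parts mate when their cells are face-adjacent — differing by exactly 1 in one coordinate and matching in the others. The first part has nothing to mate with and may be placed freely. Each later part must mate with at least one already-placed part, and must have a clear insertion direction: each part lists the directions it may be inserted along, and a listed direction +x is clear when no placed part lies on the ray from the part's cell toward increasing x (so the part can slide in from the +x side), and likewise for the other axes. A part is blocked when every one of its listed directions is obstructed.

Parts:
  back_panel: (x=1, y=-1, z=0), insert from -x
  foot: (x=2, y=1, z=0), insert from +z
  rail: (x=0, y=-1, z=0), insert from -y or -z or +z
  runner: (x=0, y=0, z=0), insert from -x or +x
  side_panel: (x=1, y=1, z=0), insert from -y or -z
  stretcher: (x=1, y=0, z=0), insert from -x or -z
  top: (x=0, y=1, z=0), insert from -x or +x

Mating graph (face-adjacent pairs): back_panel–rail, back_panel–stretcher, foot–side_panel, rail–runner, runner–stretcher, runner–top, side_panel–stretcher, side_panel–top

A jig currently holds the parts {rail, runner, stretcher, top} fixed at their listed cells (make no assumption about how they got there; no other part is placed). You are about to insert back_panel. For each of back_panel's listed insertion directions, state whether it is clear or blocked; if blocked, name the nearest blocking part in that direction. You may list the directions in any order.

-x: blocked by rail

-x: nearest on ray is rail@(0, -1, 0) ⇒ blocked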